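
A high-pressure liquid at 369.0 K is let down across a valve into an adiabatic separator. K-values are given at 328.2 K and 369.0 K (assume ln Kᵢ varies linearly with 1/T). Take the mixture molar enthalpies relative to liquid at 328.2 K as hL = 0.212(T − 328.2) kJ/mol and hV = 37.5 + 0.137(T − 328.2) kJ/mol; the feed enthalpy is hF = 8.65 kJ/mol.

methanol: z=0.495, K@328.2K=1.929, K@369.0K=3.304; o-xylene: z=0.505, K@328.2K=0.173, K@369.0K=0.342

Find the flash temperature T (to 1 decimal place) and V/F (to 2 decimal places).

T = 336.3 K, V/F = 0.19

Adiabatic flash: solve Rachford–Rice at each trial T, then check hF = ψ·hV(T) + (1−ψ)·hL(T).
  T = 328.2 K: K = (1.929, 0.173), RR gives ψ = 0.055, H_out = 2.061 kJ/mol
  T = 369.0 K: K = (3.304, 0.342), RR gives ψ = 0.533, H_out = 27.009 kJ/mol
  T = 348.6 K: K = (2.565, 0.248), RR gives ψ = 0.336, H_out = 16.397 kJ/mol
  T = 338.4 K: K = (2.234, 0.208), RR gives ψ = 0.216, H_out = 10.095 kJ/mol
  T = 333.3 K: K = (2.078, 0.190), RR gives ψ = 0.143, H_out = 6.381 kJ/mol
  T = 335.9 K: K = (2.157, 0.199), RR gives ψ = 0.182, H_out = 8.337 kJ/mol
  T = 337.1 K: K = (2.193, 0.204), RR gives ψ = 0.198, H_out = 9.194 kJ/mol
Linear interpolation between T = 335.9 (H_out = 8.337) and T = 337.1 (H_out = 9.194) on hF = 8.65 gives T ≈ 336.3 K, at which ψ = 0.19.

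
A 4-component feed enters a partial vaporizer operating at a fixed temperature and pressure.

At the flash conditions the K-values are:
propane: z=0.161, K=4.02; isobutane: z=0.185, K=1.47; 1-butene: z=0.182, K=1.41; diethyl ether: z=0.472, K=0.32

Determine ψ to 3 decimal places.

Rachford–Rice: g(ψ) = Σ zᵢ(Kᵢ−1)/(1+ψ(Kᵢ−1)) = 0.
g(0) = ΣzᵢKᵢ − 1 = 0.327 and g(1) = 1 − Σzᵢ/Kᵢ = -0.770, so a root lies in (0, 1).
Newton–Raphson from ψ = 0.48:
  ψ = 0.480: g = -0.1447, g' = -0.774 → ψ = 0.293
Converged at ψ = 0.293.

ψ = 0.293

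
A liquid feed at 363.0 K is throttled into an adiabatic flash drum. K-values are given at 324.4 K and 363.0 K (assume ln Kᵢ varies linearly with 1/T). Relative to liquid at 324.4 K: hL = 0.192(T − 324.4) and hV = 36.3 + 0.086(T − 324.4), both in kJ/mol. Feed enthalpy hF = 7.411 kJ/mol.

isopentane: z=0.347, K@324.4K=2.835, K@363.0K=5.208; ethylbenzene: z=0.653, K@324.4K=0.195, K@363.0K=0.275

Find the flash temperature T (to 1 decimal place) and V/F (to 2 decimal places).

T = 333.6 K, V/F = 0.16

Adiabatic flash: solve Rachford–Rice at each trial T, then check hF = ψ·hV(T) + (1−ψ)·hL(T).
  T = 324.4 K: K = (2.835, 0.195), RR gives ψ = 0.075, H_out = 2.730 kJ/mol
  T = 363.0 K: K = (5.208, 0.275), RR gives ψ = 0.323, H_out = 17.829 kJ/mol
  T = 343.7 K: K = (3.909, 0.234), RR gives ψ = 0.228, H_out = 11.529 kJ/mol
  T = 334.0 K: K = (3.342, 0.214), RR gives ψ = 0.163, H_out = 7.580 kJ/mol
  T = 329.2 K: K = (3.082, 0.204), RR gives ψ = 0.122, H_out = 5.304 kJ/mol
  T = 331.6 K: K = (3.210, 0.209), RR gives ψ = 0.143, H_out = 6.474 kJ/mol
Linear interpolation between T = 331.6 (H_out = 6.474) and T = 334.0 (H_out = 7.580) on hF = 7.411 gives T ≈ 333.6 K, at which ψ = 0.16.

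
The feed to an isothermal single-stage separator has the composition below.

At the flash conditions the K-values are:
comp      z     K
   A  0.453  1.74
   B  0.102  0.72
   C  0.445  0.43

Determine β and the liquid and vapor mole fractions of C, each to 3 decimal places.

β = 0.136, x_C = 0.482, y_C = 0.207

Newton iteration, β⁰ = 0.5:
  β = 0.500: g = -0.1433, g' = -0.426 → β = 0.164
  β = 0.164: g = -0.0106, g' = -0.382 → β = 0.136
Converged at β = 0.136.
Compositions from xᵢ = zᵢ/(1+β(Kᵢ−1)), yᵢ = Kᵢxᵢ:
  A: x = 0.412, y = 0.716
  B: x = 0.106, y = 0.076
  C: x = 0.482, y = 0.207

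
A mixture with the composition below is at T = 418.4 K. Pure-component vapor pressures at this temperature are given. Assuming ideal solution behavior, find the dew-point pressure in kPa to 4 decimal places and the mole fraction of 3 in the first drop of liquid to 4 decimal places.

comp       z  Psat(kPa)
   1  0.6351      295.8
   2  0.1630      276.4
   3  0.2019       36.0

At the dew point ψ → 1, so Σzᵢ/Kᵢ = 1 with Kᵢ = Pᵢˢᵃᵗ/P ⇒ 1/P = Σzᵢ/Pᵢˢᵃᵗ.
1/P = 0.6351/295.8 + 0.1630/276.4 + 0.2019/36.0 = 0.0083451 ⇒ P = 119.8306 kPa
xᵢ = zᵢP/Pᵢˢᵃᵗ ⇒ x_3 = 0.2019·119.8306/36.0 = 0.6720

Pdew = 119.8306 kPa, x_3 = 0.6720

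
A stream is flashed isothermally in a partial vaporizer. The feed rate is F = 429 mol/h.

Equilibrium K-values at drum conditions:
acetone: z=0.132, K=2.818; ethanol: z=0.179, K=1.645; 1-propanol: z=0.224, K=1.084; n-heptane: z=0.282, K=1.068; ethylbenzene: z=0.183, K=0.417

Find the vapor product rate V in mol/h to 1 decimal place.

Rachford–Rice: g(ψ) = Σ zᵢ(Kᵢ−1)/(1+ψ(Kᵢ−1)) = 0.
Check two-phase: ΣzᵢKᵢ = 1.287 > 1 and Σzᵢ/Kᵢ = 1.065 > 1, so g(0) = 0.287 > 0 and g(1) = -0.065 < 0.
Newton–Raphson from ψ = 0.38:
  ψ = 0.380: g = 0.1345, g' = -0.306 → ψ = 0.820
  ψ = 0.820: g = 0.0033, g' = -0.333 → ψ = 0.830
Converged at ψ = 0.830.
Then V = ψ·F = 0.8296·429 = 355.9 mol/h and L = F − V = 73.1 mol/h.

V = 355.9 mol/h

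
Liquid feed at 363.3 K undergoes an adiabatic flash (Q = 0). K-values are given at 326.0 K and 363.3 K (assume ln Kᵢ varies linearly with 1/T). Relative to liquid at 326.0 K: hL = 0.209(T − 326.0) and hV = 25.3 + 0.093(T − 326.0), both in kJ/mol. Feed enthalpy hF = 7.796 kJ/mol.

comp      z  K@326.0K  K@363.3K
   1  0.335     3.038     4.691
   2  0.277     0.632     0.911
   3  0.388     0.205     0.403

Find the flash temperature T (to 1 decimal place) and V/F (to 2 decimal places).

T = 331.9 K, V/F = 0.27

Adiabatic flash: solve Rachford–Rice at each trial T, then check hF = ψ·hV(T) + (1−ψ)·hL(T).
  T = 326.0 K: K = (3.038, 0.632, 0.205), RR gives ψ = 0.208, H_out = 5.251 kJ/mol
  T = 363.3 K: K = (4.691, 0.911, 0.403), RR gives ψ = 0.597, H_out = 20.317 kJ/mol
  T = 344.6 K: K = (3.818, 0.766, 0.292), RR gives ψ = 0.389, H_out = 12.895 kJ/mol
  T = 335.3 K: K = (3.416, 0.698, 0.246), RR gives ψ = 0.299, H_out = 9.190 kJ/mol
  T = 330.6 K: K = (3.222, 0.664, 0.225), RR gives ψ = 0.254, H_out = 7.241 kJ/mol
  T = 333.0 K: K = (3.321, 0.681, 0.235), RR gives ψ = 0.277, H_out = 8.245 kJ/mol
Linear interpolation between T = 330.6 (H_out = 7.241) and T = 333.0 (H_out = 8.245) on hF = 7.796 gives T ≈ 331.9 K, at which ψ = 0.27.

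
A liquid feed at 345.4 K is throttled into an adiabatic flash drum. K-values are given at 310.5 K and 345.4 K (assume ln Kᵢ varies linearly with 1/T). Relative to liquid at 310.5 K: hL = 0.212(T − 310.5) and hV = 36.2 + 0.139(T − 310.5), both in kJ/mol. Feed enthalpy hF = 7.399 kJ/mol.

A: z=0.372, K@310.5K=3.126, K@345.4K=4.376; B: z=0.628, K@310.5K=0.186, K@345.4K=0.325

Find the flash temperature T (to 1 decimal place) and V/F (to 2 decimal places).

T = 314.1 K, V/F = 0.18

Adiabatic flash: solve Rachford–Rice at each trial T, then check hF = ψ·hV(T) + (1−ψ)·hL(T).
  T = 310.5 K: K = (3.126, 0.186), RR gives ψ = 0.162, H_out = 5.850 kJ/mol
  T = 345.4 K: K = (4.376, 0.325), RR gives ψ = 0.365, H_out = 19.685 kJ/mol
  T = 327.9 K: K = (3.730, 0.249), RR gives ψ = 0.266, H_out = 12.964 kJ/mol
  T = 319.2 K: K = (3.423, 0.216), RR gives ψ = 0.215, H_out = 9.506 kJ/mol
  T = 314.9 K: K = (3.275, 0.201), RR gives ψ = 0.189, H_out = 7.731 kJ/mol
  T = 312.7 K: K = (3.200, 0.193), RR gives ψ = 0.176, H_out = 6.800 kJ/mol
Linear interpolation between T = 312.7 (H_out = 6.800) and T = 314.9 (H_out = 7.731) on hF = 7.399 gives T ≈ 314.1 K, at which ψ = 0.18.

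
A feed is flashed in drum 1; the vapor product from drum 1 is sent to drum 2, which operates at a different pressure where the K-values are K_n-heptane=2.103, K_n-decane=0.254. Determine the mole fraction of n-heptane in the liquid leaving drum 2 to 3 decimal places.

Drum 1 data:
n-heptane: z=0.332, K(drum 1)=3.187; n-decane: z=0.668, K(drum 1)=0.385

x_n-heptane (drum 2) = 0.403

Drum 1:
Rachford–Rice: g(ψ₁) = Σ zᵢ(Kᵢ−1)/(1+ψ₁(Kᵢ−1)) = 0.
Feasibility: ΣzᵢKᵢ = 1.315, Σzᵢ/Kᵢ = 1.839 — both > 1, two phases present.
Binary case is linear: z₁(K₁−1)(1+ψ₁(K₂−1)) + z₂(K₂−1)(1+ψ₁(K₁−1)) = 0
⇒ ψ₁ = [z₁(K₁−1)+z₂(K₂−1)] / [−(K₁−1)(K₂−1)] = 0.3153/1.3450 = 0.234
Drum-1 compositions:
  n-heptane: x = 0.219, y = 0.700
  n-decane: x = 0.781, y = 0.300
Drum-2 feed = drum-1 vapor: z₂ = (0.6995, 0.3005).
Drum 2:
Binary case is linear: z₁(K₁−1)(1+ψ₂(K₂−1)) + z₂(K₂−1)(1+ψ₂(K₁−1)) = 0
⇒ ψ₂ = [z₁(K₁−1)+z₂(K₂−1)] / [−(K₁−1)(K₂−1)] = 0.5474/0.8228 = 0.665
  n-heptane: x = 0.403, y = 0.848
  n-decane: x = 0.597, y = 0.152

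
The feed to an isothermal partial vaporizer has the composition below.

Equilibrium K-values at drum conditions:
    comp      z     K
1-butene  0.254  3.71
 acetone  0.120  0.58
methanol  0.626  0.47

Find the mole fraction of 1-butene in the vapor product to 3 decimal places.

Rachford–Rice: g(ψ) = Σ zᵢ(Kᵢ−1)/(1+ψ(Kᵢ−1)) = 0.
Check two-phase: ΣzᵢKᵢ = 1.306 > 1 and Σzᵢ/Kᵢ = 1.607 > 1, so g(0) = 0.306 > 0 and g(1) = -0.607 < 0.
Newton–Raphson from ψ = 0.5:
  ψ = 0.500: g = -0.2229, g' = -0.696 → ψ = 0.180
  ψ = 0.180: g = 0.0418, g' = -1.083 → ψ = 0.218
  ψ = 0.218: g = 0.0019, g' = -0.987 → ψ = 0.220
Converged at ψ = 0.220.
Compositions from xᵢ = zᵢ/(1+ψ(Kᵢ−1)), yᵢ = Kᵢxᵢ:
  1-butene: x = 0.159, y = 0.590
  acetone: x = 0.132, y = 0.077
  methanol: x = 0.709, y = 0.333

y_1-butene = 0.590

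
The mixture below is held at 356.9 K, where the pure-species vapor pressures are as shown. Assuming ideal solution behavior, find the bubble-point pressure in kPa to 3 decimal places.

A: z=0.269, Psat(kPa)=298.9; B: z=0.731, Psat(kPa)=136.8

Pbub = 180.405 kPa

At the bubble point ψ → 0, so ΣzᵢKᵢ = 1 with Kᵢ = Pᵢˢᵃᵗ/P ⇒ P = ΣzᵢPᵢˢᵃᵗ.
P = 0.269·298.9 + 0.731·136.8 = 180.405 kPa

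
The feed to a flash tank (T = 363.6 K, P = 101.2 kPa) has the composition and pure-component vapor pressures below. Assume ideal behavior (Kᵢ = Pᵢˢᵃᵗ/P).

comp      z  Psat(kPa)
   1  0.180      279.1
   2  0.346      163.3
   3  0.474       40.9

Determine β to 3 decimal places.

Raoult's law: Kᵢ = Pᵢˢᵃᵗ/P = Pᵢˢᵃᵗ/101.2.
  K_1 = 279.1/101.2 = 2.75791, K_2 = 163.3/101.2 = 1.61364, K_3 = 40.9/101.2 = 0.40415
Rachford–Rice: g(β) = Σ zᵢ(Kᵢ−1)/(1+β(Kᵢ−1)) = 0.
Check two-phase: ΣzᵢKᵢ = 1.246 > 1 and Σzᵢ/Kᵢ = 1.453 > 1, so g(0) = 0.246 > 0 and g(1) = -0.453 < 0.
Newton iteration, β⁰ = 0.5:
  β = 0.500: g = -0.0714, g' = -0.575 → β = 0.376
  β = 0.376: g = -0.0009, g' = -0.567 → β = 0.374
Converged at β = 0.374.

β = 0.374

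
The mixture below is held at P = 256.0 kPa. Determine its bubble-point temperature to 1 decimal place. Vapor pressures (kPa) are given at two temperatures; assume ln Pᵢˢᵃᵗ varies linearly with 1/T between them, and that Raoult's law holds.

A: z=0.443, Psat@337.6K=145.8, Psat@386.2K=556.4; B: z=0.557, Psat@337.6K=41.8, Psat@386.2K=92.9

T = 379.5 K

Bubble-point temperature: ΣzᵢPᵢˢᵃᵗ(T) = P. Interpolate ln Pᵢˢᵃᵗ = aᵢ + bᵢ/T.
  T = 337.6 K: ΣzᵢPᵢˢᵃᵗ = 87.87 kPa
  T = 386.2 K: ΣzᵢPᵢˢᵃᵗ = 298.23 kPa
  T = 361.9 K: ΣzᵢPᵢˢᵃᵗ = 167.63 kPa
  T = 374.0 K: ΣzᵢPᵢˢᵃᵗ = 225.15 kPa
  T = 380.1 K: ΣzᵢPᵢˢᵃᵗ = 259.64 kPa
  T = 377.1 K: ΣzᵢPᵢˢᵃᵗ = 242.18 kPa
  T = 378.6 K: ΣzᵢPᵢˢᵃᵗ = 250.79 kPa
Interpolating between 378.6 K and 380.1 K gives T ≈ 379.5 K.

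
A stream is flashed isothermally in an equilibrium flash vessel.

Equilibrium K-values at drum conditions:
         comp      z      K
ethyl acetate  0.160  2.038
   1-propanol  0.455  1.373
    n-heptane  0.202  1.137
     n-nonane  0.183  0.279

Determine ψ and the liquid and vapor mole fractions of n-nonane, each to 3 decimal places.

ψ = 0.678, x_n-nonane = 0.358, y_n-nonane = 0.100

Newton iteration, ψ⁰ = 0.5:
  ψ = 0.500: g = 0.0720, g' = -0.356 → ψ = 0.702
  ψ = 0.702: g = -0.0115, g' = -0.491 → ψ = 0.679
  ψ = 0.679: g = -0.0003, g' = -0.468 → ψ = 0.678
Converged at ψ = 0.678.
Compositions from xᵢ = zᵢ/(1+ψ(Kᵢ−1)), yᵢ = Kᵢxᵢ:
  ethyl acetate: x = 0.094, y = 0.191
  1-propanol: x = 0.363, y = 0.499
  n-heptane: x = 0.185, y = 0.210
  n-nonane: x = 0.358, y = 0.100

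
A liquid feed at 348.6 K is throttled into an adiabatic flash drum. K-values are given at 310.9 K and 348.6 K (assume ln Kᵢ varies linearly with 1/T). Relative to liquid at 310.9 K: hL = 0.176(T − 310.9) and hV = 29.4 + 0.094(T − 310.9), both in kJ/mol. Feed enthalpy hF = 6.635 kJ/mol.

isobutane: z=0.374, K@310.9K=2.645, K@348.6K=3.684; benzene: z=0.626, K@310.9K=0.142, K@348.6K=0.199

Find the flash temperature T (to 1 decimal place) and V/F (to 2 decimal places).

T = 325.9 K, V/F = 0.14

Adiabatic flash: solve Rachford–Rice at each trial T, then check hF = ψ·hV(T) + (1−ψ)·hL(T).
  T = 310.9 K: K = (2.645, 0.142), RR gives ψ = 0.055, H_out = 1.627 kJ/mol
  T = 348.6 K: K = (3.684, 0.199), RR gives ψ = 0.234, H_out = 12.783 kJ/mol
  T = 329.8 K: K = (3.153, 0.170), RR gives ψ = 0.160, H_out = 7.774 kJ/mol
  T = 320.4 K: K = (2.897, 0.156), RR gives ψ = 0.113, H_out = 4.904 kJ/mol
  T = 325.1 K: K = (3.024, 0.163), RR gives ψ = 0.137, H_out = 6.378 kJ/mol
  T = 327.5 K: K = (3.089, 0.166), RR gives ψ = 0.149, H_out = 7.100 kJ/mol
  T = 326.3 K: K = (3.056, 0.165), RR gives ψ = 0.143, H_out = 6.741 kJ/mol
Linear interpolation between T = 325.1 (H_out = 6.378) and T = 326.3 (H_out = 6.741) on hF = 6.635 gives T ≈ 325.9 K, at which ψ = 0.14.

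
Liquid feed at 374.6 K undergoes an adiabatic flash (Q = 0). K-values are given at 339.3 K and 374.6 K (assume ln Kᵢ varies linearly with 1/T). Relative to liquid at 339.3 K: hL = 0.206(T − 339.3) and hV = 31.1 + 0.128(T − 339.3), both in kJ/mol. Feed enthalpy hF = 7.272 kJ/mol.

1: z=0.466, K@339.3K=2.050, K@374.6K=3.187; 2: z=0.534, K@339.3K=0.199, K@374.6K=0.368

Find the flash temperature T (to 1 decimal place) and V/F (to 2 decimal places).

T = 347.0 K, V/F = 0.19

Adiabatic flash: solve Rachford–Rice at each trial T, then check hF = ψ·hV(T) + (1−ψ)·hL(T).
  T = 339.3 K: K = (2.050, 0.199), RR gives ψ = 0.073, H_out = 2.277 kJ/mol
  T = 374.6 K: K = (3.187, 0.368), RR gives ψ = 0.493, H_out = 21.252 kJ/mol
  T = 357.0 K: K = (2.586, 0.275), RR gives ψ = 0.306, H_out = 12.740 kJ/mol
  T = 348.1 K: K = (2.308, 0.235), RR gives ψ = 0.201, H_out = 7.911 kJ/mol
  T = 343.7 K: K = (2.177, 0.216), RR gives ψ = 0.141, H_out = 5.237 kJ/mol
  T = 345.9 K: K = (2.242, 0.225), RR gives ψ = 0.171, H_out = 6.605 kJ/mol
Linear interpolation between T = 345.9 (H_out = 6.605) and T = 348.1 (H_out = 7.911) on hF = 7.272 gives T ≈ 347.0 K, at which ψ = 0.19.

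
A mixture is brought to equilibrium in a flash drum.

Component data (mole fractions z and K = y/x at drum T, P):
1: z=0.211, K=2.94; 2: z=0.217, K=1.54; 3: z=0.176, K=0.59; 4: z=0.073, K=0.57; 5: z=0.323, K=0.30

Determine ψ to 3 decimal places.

Material balance + equilibrium reduce to Σ zᵢ(Kᵢ−1)/(1+ψ(Kᵢ−1)) = 0.
Check two-phase: ΣzᵢKᵢ = 1.197 > 1 and Σzᵢ/Kᵢ = 1.716 > 1, so g(0) = 0.197 > 0 and g(1) = -0.716 < 0.
Newton–Raphson from ψ = 0.38:
  ψ = 0.380: g = -0.0982, g' = -0.661 → ψ = 0.232
  ψ = 0.232: g = 0.0022, g' = -0.706 → ψ = 0.235
Converged at ψ = 0.235.

ψ = 0.235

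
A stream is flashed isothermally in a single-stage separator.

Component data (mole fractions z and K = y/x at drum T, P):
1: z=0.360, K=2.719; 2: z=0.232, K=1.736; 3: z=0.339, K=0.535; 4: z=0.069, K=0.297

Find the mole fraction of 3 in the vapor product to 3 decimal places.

Iterate (Newton) starting at ψ = 0.5:
  ψ = 0.500: g = 0.1774, g' = -0.580 → ψ = 0.806
  ψ = 0.806: g = 0.0027, g' = -0.605 → ψ = 0.810
Converged at ψ = 0.810.
Compositions from xᵢ = zᵢ/(1+ψ(Kᵢ−1)), yᵢ = Kᵢxᵢ:
  1: x = 0.150, y = 0.409
  2: x = 0.145, y = 0.252
  3: x = 0.544, y = 0.291
  4: x = 0.160, y = 0.048

y_3 = 0.291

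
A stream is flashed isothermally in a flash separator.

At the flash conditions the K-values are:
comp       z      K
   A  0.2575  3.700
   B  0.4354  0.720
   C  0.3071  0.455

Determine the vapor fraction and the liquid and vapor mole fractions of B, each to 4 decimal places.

Let ψ = V/F and solve Σ zᵢ(Kᵢ−1)/(1+ψ(Kᵢ−1)) = 0.
g(0) = ΣzᵢKᵢ − 1 = 0.4060 and g(1) = 1 − Σzᵢ/Kᵢ = -0.3493, so a root lies in (0, 1).
Newton iteration, ψ⁰ = 0.42:
  ψ = 0.4200: g = -0.02942, g' = -0.6095 → ψ = 0.3717
  ψ = 0.3717: g = 0.00102, g' = -0.6536 → ψ = 0.3733
Converged at ψ = 0.3733.
Compositions from xᵢ = zᵢ/(1+ψ(Kᵢ−1)), yᵢ = Kᵢxᵢ:
  A: x = 0.1282, y = 0.4745
  B: x = 0.4862, y = 0.3501
  C: x = 0.3855, y = 0.1754

ψ = 0.3733, x_B = 0.4862, y_B = 0.3501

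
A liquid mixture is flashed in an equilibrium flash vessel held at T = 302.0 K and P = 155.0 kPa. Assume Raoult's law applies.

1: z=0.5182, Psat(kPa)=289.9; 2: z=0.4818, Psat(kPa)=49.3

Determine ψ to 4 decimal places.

Raoult's law: Kᵢ = Pᵢˢᵃᵗ/P = Pᵢˢᵃᵗ/155.0.
  K_1 = 289.9/155.0 = 1.870323, K_2 = 49.3/155.0 = 0.318065
Rachford–Rice: g(ψ) = Σ zᵢ(Kᵢ−1)/(1+ψ(Kᵢ−1)) = 0.
Check two-phase: ΣzᵢKᵢ = 1.1224 > 1 and Σzᵢ/Kᵢ = 1.7919 > 1, so g(0) = 0.1224 > 0 and g(1) = -0.7919 < 0.
Binary case is linear: z₁(K₁−1)(1+ψ(K₂−1)) + z₂(K₂−1)(1+ψ(K₁−1)) = 0
⇒ ψ = [z₁(K₁−1)+z₂(K₂−1)] / [−(K₁−1)(K₂−1)] = 0.12244/0.59350 = 0.2063

ψ = 0.2063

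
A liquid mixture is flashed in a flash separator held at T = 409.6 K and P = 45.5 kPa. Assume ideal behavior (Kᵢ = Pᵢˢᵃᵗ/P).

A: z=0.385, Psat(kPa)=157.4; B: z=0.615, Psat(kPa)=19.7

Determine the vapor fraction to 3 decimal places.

Raoult's law: Kᵢ = Pᵢˢᵃᵗ/P = Pᵢˢᵃᵗ/45.5.
  K_A = 157.4/45.5 = 3.45934, K_B = 19.7/45.5 = 0.43297
Let ψ = V/F and solve Σ zᵢ(Kᵢ−1)/(1+ψ(Kᵢ−1)) = 0.
Feasibility: ΣzᵢKᵢ = 1.598, Σzᵢ/Kᵢ = 1.532 — both > 1, two phases present.
Binary case is linear: z₁(K₁−1)(1+ψ(K₂−1)) + z₂(K₂−1)(1+ψ(K₁−1)) = 0
⇒ ψ = [z₁(K₁−1)+z₂(K₂−1)] / [−(K₁−1)(K₂−1)] = 0.5981/1.3945 = 0.429

ψ = 0.429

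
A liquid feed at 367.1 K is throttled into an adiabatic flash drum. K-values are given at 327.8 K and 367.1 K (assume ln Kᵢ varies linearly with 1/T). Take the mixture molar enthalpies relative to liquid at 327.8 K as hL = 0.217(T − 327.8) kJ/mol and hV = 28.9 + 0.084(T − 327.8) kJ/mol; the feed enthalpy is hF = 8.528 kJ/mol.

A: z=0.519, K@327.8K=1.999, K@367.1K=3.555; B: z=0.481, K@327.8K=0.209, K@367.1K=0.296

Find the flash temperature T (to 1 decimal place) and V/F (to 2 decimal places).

T = 333.3 K, V/F = 0.26

Adiabatic flash: solve Rachford–Rice at each trial T, then check hF = ψ·hV(T) + (1−ψ)·hL(T).
  T = 327.8 K: K = (1.999, 0.209), RR gives ψ = 0.175, H_out = 5.047 kJ/mol
  T = 367.1 K: K = (3.555, 0.296), RR gives ψ = 0.549, H_out = 21.524 kJ/mol
  T = 347.5 K: K = (2.712, 0.251), RR gives ψ = 0.412, H_out = 15.106 kJ/mol
  T = 337.6 K: K = (2.337, 0.230), RR gives ψ = 0.314, H_out = 10.790 kJ/mol
  T = 332.7 K: K = (2.164, 0.219), RR gives ψ = 0.251, H_out = 8.166 kJ/mol
  T = 335.1 K: K = (2.247, 0.224), RR gives ψ = 0.284, H_out = 9.503 kJ/mol
Linear interpolation between T = 332.7 (H_out = 8.166) and T = 335.1 (H_out = 9.503) on hF = 8.528 gives T ≈ 333.3 K, at which ψ = 0.26.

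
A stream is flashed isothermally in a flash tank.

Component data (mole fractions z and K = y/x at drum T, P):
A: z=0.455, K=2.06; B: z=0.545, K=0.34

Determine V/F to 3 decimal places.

V/F = 0.175

Material balance + equilibrium reduce to Σ zᵢ(Kᵢ−1)/(1+V/F(Kᵢ−1)) = 0.
g(0) = ΣzᵢKᵢ − 1 = 0.123 and g(1) = 1 − Σzᵢ/Kᵢ = -0.824, so a root lies in (0, 1).
Newton–Raphson from V/F = 0.53:
  V/F = 0.530: g = -0.2444, g' = -0.771 → V/F = 0.213
  V/F = 0.213: g = -0.0251, g' = -0.662 → V/F = 0.175
Converged at V/F = 0.175.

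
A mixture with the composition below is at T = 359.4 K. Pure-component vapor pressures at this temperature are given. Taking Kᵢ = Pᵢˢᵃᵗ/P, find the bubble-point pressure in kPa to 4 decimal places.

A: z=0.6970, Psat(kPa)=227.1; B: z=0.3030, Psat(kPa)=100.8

At the bubble point ψ → 0, so ΣzᵢKᵢ = 1 with Kᵢ = Pᵢˢᵃᵗ/P ⇒ P = ΣzᵢPᵢˢᵃᵗ.
P = 0.6970·227.1 + 0.3030·100.8 = 188.8311 kPa

Pbub = 188.8311 kPa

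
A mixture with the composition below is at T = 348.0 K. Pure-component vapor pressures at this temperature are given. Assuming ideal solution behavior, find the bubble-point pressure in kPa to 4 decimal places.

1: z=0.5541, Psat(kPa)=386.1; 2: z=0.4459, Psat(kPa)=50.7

At the bubble point ψ → 0, so ΣzᵢKᵢ = 1 with Kᵢ = Pᵢˢᵃᵗ/P ⇒ P = ΣzᵢPᵢˢᵃᵗ.
P = 0.5541·386.1 + 0.4459·50.7 = 236.5451 kPa

Pbub = 236.5451 kPa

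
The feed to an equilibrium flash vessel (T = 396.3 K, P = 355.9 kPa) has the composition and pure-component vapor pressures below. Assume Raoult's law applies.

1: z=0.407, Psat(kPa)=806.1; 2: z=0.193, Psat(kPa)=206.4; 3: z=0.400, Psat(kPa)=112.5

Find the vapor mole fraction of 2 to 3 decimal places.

Raoult's law: Kᵢ = Pᵢˢᵃᵗ/P = Pᵢˢᵃᵗ/355.9.
  K_1 = 806.1/355.9 = 2.26496, K_2 = 206.4/355.9 = 0.57994, K_3 = 112.5/355.9 = 0.31610
Material balance + equilibrium reduce to Σ zᵢ(Kᵢ−1)/(1+V/F(Kᵢ−1)) = 0.
Feasibility: ΣzᵢKᵢ = 1.160, Σzᵢ/Kᵢ = 1.778 — both > 1, two phases present.
Iterate (Newton) starting at V/F = 0.5:
  V/F = 0.500: g = -0.2030, g' = -0.731 → V/F = 0.222
  V/F = 0.222: g = -0.0102, g' = -0.698 → V/F = 0.208
Converged at V/F = 0.208.
Compositions from xᵢ = zᵢ/(1+V/F(Kᵢ−1)), yᵢ = Kᵢxᵢ:
  1: x = 0.322, y = 0.730
  2: x = 0.211, y = 0.123
  3: x = 0.466, y = 0.147

y_2 = 0.123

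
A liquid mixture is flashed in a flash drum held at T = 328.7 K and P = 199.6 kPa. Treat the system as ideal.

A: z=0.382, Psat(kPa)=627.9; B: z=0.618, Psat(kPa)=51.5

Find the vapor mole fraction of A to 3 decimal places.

y_A = 0.808

Raoult's law: Kᵢ = Pᵢˢᵃᵗ/P = Pᵢˢᵃᵗ/199.6.
  K_A = 627.9/199.6 = 3.14579, K_B = 51.5/199.6 = 0.25802
Rachford–Rice: g(V/F) = Σ zᵢ(Kᵢ−1)/(1+V/F(Kᵢ−1)) = 0.
Feasibility: ΣzᵢKᵢ = 1.361, Σzᵢ/Kᵢ = 2.517 — both > 1, two phases present.
Iterate (Newton) starting at V/F = 0.68:
  V/F = 0.680: g = -0.5922, g' = -1.677 → V/F = 0.327
  V/F = 0.327: g = -0.1236, g' = -1.201 → V/F = 0.224
  V/F = 0.224: g = 0.0037, g' = -1.292 → V/F = 0.227
Converged at V/F = 0.227.
Compositions from xᵢ = zᵢ/(1+V/F(Kᵢ−1)), yᵢ = Kᵢxᵢ:
  A: x = 0.257, y = 0.808
  B: x = 0.743, y = 0.192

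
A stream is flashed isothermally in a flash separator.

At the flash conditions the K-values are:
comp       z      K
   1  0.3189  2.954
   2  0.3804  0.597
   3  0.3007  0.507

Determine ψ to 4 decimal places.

ψ = 0.3703

Material balance + equilibrium reduce to Σ zᵢ(Kᵢ−1)/(1+ψ(Kᵢ−1)) = 0.
g(0) = ΣzᵢKᵢ − 1 = 0.3216 and g(1) = 1 − Σzᵢ/Kᵢ = -0.3382, so a root lies in (0, 1).
Iterate (Newton) starting at ψ = 0.5:
  ψ = 0.5000: g = -0.07354, g' = -0.5371 → ψ = 0.3631
  ψ = 0.3631: g = 0.00437, g' = -0.6099 → ψ = 0.3703
Converged at ψ = 0.3703.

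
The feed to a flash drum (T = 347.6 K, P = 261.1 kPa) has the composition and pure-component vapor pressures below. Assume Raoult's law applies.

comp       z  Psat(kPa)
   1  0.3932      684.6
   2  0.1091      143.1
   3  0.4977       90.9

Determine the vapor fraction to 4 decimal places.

Raoult's law: Kᵢ = Pᵢˢᵃᵗ/P = Pᵢˢᵃᵗ/261.1.
  K_1 = 684.6/261.1 = 2.621984, K_2 = 143.1/261.1 = 0.548066, K_3 = 90.9/261.1 = 0.348142
Let ψ = V/F and solve Σ zᵢ(Kᵢ−1)/(1+ψ(Kᵢ−1)) = 0.
Check two-phase: ΣzᵢKᵢ = 1.2640 > 1 and Σzᵢ/Kᵢ = 1.7786 > 1, so g(0) = 0.2640 > 0 and g(1) = -0.7786 < 0.
Newton iteration, ψ⁰ = 0.5:
  ψ = 0.5000: g = -0.19284, g' = -0.8180 → ψ = 0.2643
  ψ = 0.2643: g = -0.00153, g' = -0.8442 → ψ = 0.2625
Converged at ψ = 0.2625.

ψ = 0.2625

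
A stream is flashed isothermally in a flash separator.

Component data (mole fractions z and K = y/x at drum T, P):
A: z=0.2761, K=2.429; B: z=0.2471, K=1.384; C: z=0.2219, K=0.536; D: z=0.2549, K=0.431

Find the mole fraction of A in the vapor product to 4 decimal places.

y_A = 0.4113

Iterate (Newton) starting at β = 0.5:
  β = 0.5000: g = -0.02705, g' = -0.4596 → β = 0.4412
Converged at β = 0.4412.
Compositions from xᵢ = zᵢ/(1+β(Kᵢ−1)), yᵢ = Kᵢxᵢ:
  A: x = 0.1693, y = 0.4113
  B: x = 0.2113, y = 0.2924
  C: x = 0.2790, y = 0.1496
  D: x = 0.3403, y = 0.1467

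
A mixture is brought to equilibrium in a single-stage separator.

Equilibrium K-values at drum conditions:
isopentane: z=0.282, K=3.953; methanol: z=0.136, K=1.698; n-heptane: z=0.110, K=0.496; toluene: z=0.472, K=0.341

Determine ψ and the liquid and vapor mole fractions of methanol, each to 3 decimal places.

Material balance + equilibrium reduce to Σ zᵢ(Kᵢ−1)/(1+ψ(Kᵢ−1)) = 0.
Check two-phase: ΣzᵢKᵢ = 1.561 > 1 and Σzᵢ/Kᵢ = 1.757 > 1, so g(0) = 0.561 > 0 and g(1) = -0.757 < 0.
Iterate (Newton) starting at ψ = 0.5:
  ψ = 0.500: g = -0.1314, g' = -0.943 → ψ = 0.361
  ψ = 0.361: g = 0.0033, g' = -1.013 → ψ = 0.364
Converged at ψ = 0.364.
Compositions from xᵢ = zᵢ/(1+ψ(Kᵢ−1)), yᵢ = Kᵢxᵢ:
  isopentane: x = 0.136, y = 0.537
  methanol: x = 0.108, y = 0.184
  n-heptane: x = 0.135, y = 0.067
  toluene: x = 0.621, y = 0.212

ψ = 0.364, x_methanol = 0.108, y_methanol = 0.184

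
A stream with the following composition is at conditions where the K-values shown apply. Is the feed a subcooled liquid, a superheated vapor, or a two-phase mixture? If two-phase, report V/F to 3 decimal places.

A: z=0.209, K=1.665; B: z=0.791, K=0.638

ΣzᵢKᵢ = 0.853; Σzᵢ/Kᵢ = 1.365.
Since ΣzᵢKᵢ < 1 the mixture is below its bubble point — single liquid phase.

subcooled liquid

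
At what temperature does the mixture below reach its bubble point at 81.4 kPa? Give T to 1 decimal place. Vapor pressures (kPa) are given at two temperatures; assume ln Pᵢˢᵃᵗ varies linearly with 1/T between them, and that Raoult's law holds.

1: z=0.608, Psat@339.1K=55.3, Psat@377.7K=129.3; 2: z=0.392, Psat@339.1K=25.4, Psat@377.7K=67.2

Bubble-point temperature: ΣzᵢPᵢˢᵃᵗ(T) = P. Interpolate ln Pᵢˢᵃᵗ = aᵢ + bᵢ/T.
  T = 339.1 K: ΣzᵢPᵢˢᵃᵗ = 43.58 kPa
  T = 377.7 K: ΣzᵢPᵢˢᵃᵗ = 104.96 kPa
  T = 358.4 K: ΣzᵢPᵢˢᵃᵗ = 69.23 kPa
  T = 368.0 K: ΣzᵢPᵢˢᵃᵗ = 85.61 kPa
  T = 363.2 K: ΣzᵢPᵢˢᵃᵗ = 77.09 kPa
  T = 365.6 K: ΣzᵢPᵢˢᵃᵗ = 81.26 kPa
Interpolating between 365.6 K and 368.0 K gives T ≈ 365.7 K.

T = 365.7 K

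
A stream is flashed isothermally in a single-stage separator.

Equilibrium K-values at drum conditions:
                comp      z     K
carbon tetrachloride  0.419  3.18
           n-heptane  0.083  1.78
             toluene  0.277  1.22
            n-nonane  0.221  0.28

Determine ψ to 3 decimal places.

ψ = 0.850

Newton–Raphson from ψ = 0.5:
  ψ = 0.500: g = 0.2899, g' = -0.773 → ψ = 0.875
  ψ = 0.875: g = -0.0266, g' = -1.100 → ψ = 0.851
  ψ = 0.851: g = -0.0008, g' = -1.036 → ψ = 0.850
Converged at ψ = 0.850.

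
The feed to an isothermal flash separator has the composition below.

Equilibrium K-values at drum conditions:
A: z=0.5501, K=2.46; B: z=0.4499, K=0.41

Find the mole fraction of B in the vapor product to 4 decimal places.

Let ψ = V/F and solve Σ zᵢ(Kᵢ−1)/(1+ψ(Kᵢ−1)) = 0.
Feasibility: ΣzᵢKᵢ = 1.5377, Σzᵢ/Kᵢ = 1.3209 — both > 1, two phases present.
Binary case is linear: z₁(K₁−1)(1+ψ(K₂−1)) + z₂(K₂−1)(1+ψ(K₁−1)) = 0
⇒ ψ = [z₁(K₁−1)+z₂(K₂−1)] / [−(K₁−1)(K₂−1)] = 0.53770/0.86140 = 0.6242
Compositions from xᵢ = zᵢ/(1+ψ(Kᵢ−1)), yᵢ = Kᵢxᵢ:
  A: x = 0.2878, y = 0.7080
  B: x = 0.7122, y = 0.2920

y_B = 0.2920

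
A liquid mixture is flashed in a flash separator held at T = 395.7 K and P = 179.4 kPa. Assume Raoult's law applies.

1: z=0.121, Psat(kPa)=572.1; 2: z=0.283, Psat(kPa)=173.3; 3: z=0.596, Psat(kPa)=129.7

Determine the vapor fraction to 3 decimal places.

Raoult's law: Kᵢ = Pᵢˢᵃᵗ/P = Pᵢˢᵃᵗ/179.4.
  K_1 = 572.1/179.4 = 3.18896, K_2 = 173.3/179.4 = 0.96600, K_3 = 129.7/179.4 = 0.72297
Newton–Raphson from ψ = 0.65:
  ψ = 0.650: g = -0.1019, g' = -0.167 → ψ = 0.040
  ψ = 0.040: g = 0.0667, g' = -0.536 → ψ = 0.165
  ψ = 0.165: g = 0.0120, g' = -0.364 → ψ = 0.198
  ψ = 0.198: g = 0.0005, g' = -0.334 → ψ = 0.199
Converged at ψ = 0.199.

ψ = 0.199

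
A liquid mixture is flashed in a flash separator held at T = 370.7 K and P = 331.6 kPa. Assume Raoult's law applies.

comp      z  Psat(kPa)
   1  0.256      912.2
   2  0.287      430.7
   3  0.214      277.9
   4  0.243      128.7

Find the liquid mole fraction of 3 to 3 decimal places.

x_3 = 0.239

Raoult's law: Kᵢ = Pᵢˢᵃᵗ/P = Pᵢˢᵃᵗ/331.6.
  K_1 = 912.2/331.6 = 2.75090, K_2 = 430.7/331.6 = 1.29885, K_3 = 277.9/331.6 = 0.83806, K_4 = 128.7/331.6 = 0.38812
Newton–Raphson from β = 0.31:
  β = 0.310: g = 0.1491, g' = -0.496 → β = 0.611
  β = 0.611: g = 0.0134, g' = -0.440 → β = 0.641
Converged at β = 0.641.
Compositions from xᵢ = zᵢ/(1+β(Kᵢ−1)), yᵢ = Kᵢxᵢ:
  1: x = 0.121, y = 0.332
  2: x = 0.241, y = 0.313
  3: x = 0.239, y = 0.200
  4: x = 0.400, y = 0.155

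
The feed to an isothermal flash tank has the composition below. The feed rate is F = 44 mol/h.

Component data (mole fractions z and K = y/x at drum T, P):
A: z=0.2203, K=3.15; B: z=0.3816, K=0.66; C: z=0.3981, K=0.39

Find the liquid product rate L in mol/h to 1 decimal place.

Rachford–Rice: g(β) = Σ zᵢ(Kᵢ−1)/(1+β(Kᵢ−1)) = 0.
Feasibility: ΣzᵢKᵢ = 1.1011, Σzᵢ/Kᵢ = 1.6689 — both > 1, two phases present.
Iterate (Newton) starting at β = 0.5:
  β = 0.5000: g = -0.27747, g' = -0.6072 → β = 0.0431
  β = 0.0431: g = 0.05245, g' = -1.0547 → β = 0.0928
  β = 0.0928: g = 0.00349, g' = -0.9213 → β = 0.0966
Converged at β = 0.0966.
Then V = β·F = 0.0966·44 = 4.3 mol/h and L = F − V = 39.7 mol/h.

L = 39.7 mol/h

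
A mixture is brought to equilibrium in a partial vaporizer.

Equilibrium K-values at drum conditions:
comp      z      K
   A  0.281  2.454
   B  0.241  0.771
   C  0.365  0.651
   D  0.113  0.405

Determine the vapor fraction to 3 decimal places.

ψ = 0.303

Rachford–Rice: g(ψ) = Σ zᵢ(Kᵢ−1)/(1+ψ(Kᵢ−1)) = 0.
Check two-phase: ΣzᵢKᵢ = 1.159 > 1 and Σzᵢ/Kᵢ = 1.267 > 1, so g(0) = 0.159 > 0 and g(1) = -0.267 < 0.
Iterate (Newton) starting at ψ = 0.66:
  ψ = 0.660: g = -0.1327, g' = -0.356 → ψ = 0.287
  ψ = 0.287: g = 0.0066, g' = -0.423 → ψ = 0.302
  ψ = 0.302: g = 0.0001, g' = -0.416 → ψ = 0.303
Converged at ψ = 0.303.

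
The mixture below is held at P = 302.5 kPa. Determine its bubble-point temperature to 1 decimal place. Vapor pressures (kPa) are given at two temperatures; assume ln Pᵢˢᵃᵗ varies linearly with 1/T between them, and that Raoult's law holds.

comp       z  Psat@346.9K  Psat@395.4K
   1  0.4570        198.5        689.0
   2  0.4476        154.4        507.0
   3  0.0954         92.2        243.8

Bubble-point temperature: ΣzᵢPᵢˢᵃᵗ(T) = P. Interpolate ln Pᵢˢᵃᵗ = aᵢ + bᵢ/T.
  T = 346.9 K: ΣzᵢPᵢˢᵃᵗ = 168.62 kPa
  T = 395.4 K: ΣzᵢPᵢˢᵃᵗ = 565.06 kPa
  T = 371.1 K: ΣzᵢPᵢˢᵃᵗ = 320.58 kPa
  T = 359.0 K: ΣzᵢPᵢˢᵃᵗ = 235.00 kPa
  T = 365.1 K: ΣzᵢPᵢˢᵃᵗ = 275.53 kPa
  T = 368.1 K: ΣzᵢPᵢˢᵃᵗ = 297.38 kPa
  T = 369.6 K: ΣzᵢPᵢˢᵃᵗ = 308.81 kPa
Interpolating between 368.1 K and 369.6 K gives T ≈ 368.8 K.

T = 368.8 K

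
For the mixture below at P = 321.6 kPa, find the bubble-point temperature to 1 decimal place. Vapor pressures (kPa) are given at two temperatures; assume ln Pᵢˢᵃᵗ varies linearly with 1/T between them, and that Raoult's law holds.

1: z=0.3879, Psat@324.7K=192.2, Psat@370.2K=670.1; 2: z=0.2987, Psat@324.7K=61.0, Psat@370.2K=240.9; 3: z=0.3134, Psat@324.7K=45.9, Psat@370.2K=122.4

T = 364.4 K

Bubble-point temperature: ΣzᵢPᵢˢᵃᵗ(T) = P. Interpolate ln Pᵢˢᵃᵗ = aᵢ + bᵢ/T.
  T = 324.7 K: ΣzᵢPᵢˢᵃᵗ = 107.16 kPa
  T = 370.2 K: ΣzᵢPᵢˢᵃᵗ = 370.25 kPa
  T = 347.4 K: ΣzᵢPᵢˢᵃᵗ = 206.87 kPa
  T = 358.8 K: ΣzᵢPᵢˢᵃᵗ = 279.24 kPa
  T = 364.5 K: ΣzᵢPᵢˢᵃᵗ = 322.23 kPa
  T = 361.6 K: ΣzᵢPᵢˢᵃᵗ = 299.75 kPa
Interpolating between 361.6 K and 364.5 K gives T ≈ 364.4 K.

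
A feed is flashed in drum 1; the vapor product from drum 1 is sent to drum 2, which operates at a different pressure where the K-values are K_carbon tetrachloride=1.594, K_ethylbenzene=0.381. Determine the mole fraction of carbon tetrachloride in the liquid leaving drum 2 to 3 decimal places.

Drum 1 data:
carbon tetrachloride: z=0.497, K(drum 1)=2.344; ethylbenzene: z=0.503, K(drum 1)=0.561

Drum 1:
Rachford–Rice: g(ψ₁) = Σ zᵢ(Kᵢ−1)/(1+ψ₁(Kᵢ−1)) = 0.
Check two-phase: ΣzᵢKᵢ = 1.447 > 1 and Σzᵢ/Kᵢ = 1.109 > 1, so g(0) = 0.447 > 0 and g(1) = -0.109 < 0.
Binary case is linear: z₁(K₁−1)(1+ψ₁(K₂−1)) + z₂(K₂−1)(1+ψ₁(K₁−1)) = 0
⇒ ψ₁ = [z₁(K₁−1)+z₂(K₂−1)] / [−(K₁−1)(K₂−1)] = 0.4472/0.5900 = 0.758
Drum-1 compositions:
  carbon tetrachloride: x = 0.246, y = 0.577
  ethylbenzene: x = 0.754, y = 0.423
Drum-2 feed = drum-1 vapor: z₂ = (0.5771, 0.4229).
Drum 2:
Iterate (Newton) starting at ψ₂ = 0.67:
  ψ₂ = 0.670: g = -0.2020, g' = -0.577 → ψ₂ = 0.320
  ψ₂ = 0.320: g = -0.0384, g' = -0.396 → ψ₂ = 0.223
  ψ₂ = 0.223: g = -0.0010, g' = -0.377 → ψ₂ = 0.220
Converged at ψ₂ = 0.220.
  carbon tetrachloride: x = 0.510, y = 0.813
  ethylbenzene: x = 0.490, y = 0.187

x_carbon tetrachloride (drum 2) = 0.510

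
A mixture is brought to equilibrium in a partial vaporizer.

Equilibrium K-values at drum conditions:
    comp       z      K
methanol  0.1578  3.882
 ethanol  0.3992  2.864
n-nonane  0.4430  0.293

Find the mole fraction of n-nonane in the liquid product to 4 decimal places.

Material balance + equilibrium reduce to Σ zᵢ(Kᵢ−1)/(1+ψ(Kᵢ−1)) = 0.
g(0) = ΣzᵢKᵢ − 1 = 0.8857 and g(1) = 1 − Σzᵢ/Kᵢ = -0.6920, so a root lies in (0, 1).
Newton–Raphson from ψ = 0.35:
  ψ = 0.3500: g = 0.26054, g' = -1.2238 → ψ = 0.5629
  ψ = 0.5629: g = 0.01631, g' = -1.1318 → ψ = 0.5773
Converged at ψ = 0.5773.
Compositions from xᵢ = zᵢ/(1+ψ(Kᵢ−1)), yᵢ = Kᵢxᵢ:
  methanol: x = 0.0592, y = 0.2300
  ethanol: x = 0.1923, y = 0.5507
  n-nonane: x = 0.7485, y = 0.2193

x_n-nonane = 0.7485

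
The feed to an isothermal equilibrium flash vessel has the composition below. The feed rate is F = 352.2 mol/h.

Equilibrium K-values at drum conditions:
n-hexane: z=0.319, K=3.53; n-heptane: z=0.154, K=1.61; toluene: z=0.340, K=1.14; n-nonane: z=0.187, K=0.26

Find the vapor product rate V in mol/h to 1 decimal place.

V = 294.8 mol/h

Material balance + equilibrium reduce to Σ zᵢ(Kᵢ−1)/(1+ψ(Kᵢ−1)) = 0.
Check two-phase: ΣzᵢKᵢ = 1.810 > 1 and Σzᵢ/Kᵢ = 1.203 > 1, so g(0) = 0.810 > 0 and g(1) = -0.203 < 0.
Newton iteration, ψ⁰ = 0.5:
  ψ = 0.500: g = 0.2531, g' = -0.695 → ψ = 0.864
  ψ = 0.864: g = -0.0264, g' = -1.018 → ψ = 0.838
  ψ = 0.838: g = -0.0009, g' = -0.950 → ψ = 0.837
Converged at ψ = 0.837.
Then V = ψ·F = 0.8371·352.2 = 294.8 mol/h and L = F − V = 57.4 mol/h.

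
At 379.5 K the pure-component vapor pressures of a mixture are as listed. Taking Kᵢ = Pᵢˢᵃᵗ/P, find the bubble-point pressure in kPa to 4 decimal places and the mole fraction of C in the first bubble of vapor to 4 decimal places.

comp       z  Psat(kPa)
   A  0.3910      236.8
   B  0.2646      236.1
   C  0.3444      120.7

Pbub = 196.6299 kPa, y_C = 0.2114

At the bubble point ψ → 0, so ΣzᵢKᵢ = 1 with Kᵢ = Pᵢˢᵃᵗ/P ⇒ P = ΣzᵢPᵢˢᵃᵗ.
P = 0.3910·236.8 + 0.2646·236.1 + 0.3444·120.7 = 196.6299 kPa
yᵢ = zᵢPᵢˢᵃᵗ/P ⇒ y_C = 0.3444·120.7/196.6299 = 0.2114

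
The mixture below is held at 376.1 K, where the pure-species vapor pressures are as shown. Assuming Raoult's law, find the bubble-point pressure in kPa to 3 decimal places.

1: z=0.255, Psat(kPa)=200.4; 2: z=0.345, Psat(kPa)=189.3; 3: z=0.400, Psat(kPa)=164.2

At the bubble point ψ → 0, so ΣzᵢKᵢ = 1 with Kᵢ = Pᵢˢᵃᵗ/P ⇒ P = ΣzᵢPᵢˢᵃᵗ.
P = 0.255·200.4 + 0.345·189.3 + 0.400·164.2 = 182.090 kPa

Pbub = 182.090 kPa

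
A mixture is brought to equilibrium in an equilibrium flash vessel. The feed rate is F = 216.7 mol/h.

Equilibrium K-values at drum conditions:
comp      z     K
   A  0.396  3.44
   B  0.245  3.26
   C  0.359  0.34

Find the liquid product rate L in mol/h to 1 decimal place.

Material balance + equilibrium reduce to Σ zᵢ(Kᵢ−1)/(1+V/F(Kᵢ−1)) = 0.
Feasibility: ΣzᵢKᵢ = 2.283, Σzᵢ/Kᵢ = 1.246 — both > 1, two phases present.
Newton–Raphson from V/F = 0.5:
  V/F = 0.500: g = 0.3416, g' = -1.103 → V/F = 0.810
  V/F = 0.810: g = 0.0114, g' = -1.144 → V/F = 0.820
Converged at V/F = 0.820.
Then V = V/F·F = 0.8197·216.7 = 177.6 mol/h and L = F − V = 39.1 mol/h.

L = 39.1 mol/h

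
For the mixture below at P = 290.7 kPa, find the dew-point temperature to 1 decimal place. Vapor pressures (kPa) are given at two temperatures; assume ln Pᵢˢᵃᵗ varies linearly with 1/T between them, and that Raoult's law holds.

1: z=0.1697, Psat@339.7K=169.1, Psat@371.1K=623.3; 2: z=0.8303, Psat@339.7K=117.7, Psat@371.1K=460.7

Dew-point temperature: Σzᵢ·P/Pᵢˢᵃᵗ(T) = 1. Interpolate ln Pᵢˢᵃᵗ = aᵢ + bᵢ/T.
  T = 339.7 K: ΣzᵢP/Pᵢˢᵃᵗ = 2.3424
  T = 371.1 K: ΣzᵢP/Pᵢˢᵃᵗ = 0.6031
  T = 355.4 K: ΣzᵢP/Pᵢˢᵃᵗ = 1.1534
  T = 363.2 K: ΣzᵢP/Pᵢˢᵃᵗ = 0.8299
  T = 359.3 K: ΣzᵢP/Pᵢˢᵃᵗ = 0.9766
  T = 357.4 K: ΣzᵢP/Pᵢˢᵃᵗ = 1.0586
  T = 358.4 K: ΣzᵢP/Pᵢˢᵃᵗ = 1.0145
Interpolating between 358.4 K and 359.3 K gives T ≈ 358.7 K.

T = 358.7 K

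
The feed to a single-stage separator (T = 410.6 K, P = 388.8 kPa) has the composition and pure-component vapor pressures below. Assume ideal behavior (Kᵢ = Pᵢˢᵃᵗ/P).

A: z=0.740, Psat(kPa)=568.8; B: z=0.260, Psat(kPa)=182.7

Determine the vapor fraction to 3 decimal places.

Raoult's law: Kᵢ = Pᵢˢᵃᵗ/P = Pᵢˢᵃᵗ/388.8.
  K_A = 568.8/388.8 = 1.46296, K_B = 182.7/388.8 = 0.46991
Material balance + equilibrium reduce to Σ zᵢ(Kᵢ−1)/(1+ψ(Kᵢ−1)) = 0.
Feasibility: ΣzᵢKᵢ = 1.205, Σzᵢ/Kᵢ = 1.059 — both > 1, two phases present.
Binary case is linear: z₁(K₁−1)(1+ψ(K₂−1)) + z₂(K₂−1)(1+ψ(K₁−1)) = 0
⇒ ψ = [z₁(K₁−1)+z₂(K₂−1)] / [−(K₁−1)(K₂−1)] = 0.2048/0.2454 = 0.834

ψ = 0.834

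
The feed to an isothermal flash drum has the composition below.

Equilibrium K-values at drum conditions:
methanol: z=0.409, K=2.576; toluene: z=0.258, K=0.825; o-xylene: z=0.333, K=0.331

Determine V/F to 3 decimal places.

Newton iteration, V/F⁰ = 0.31:
  V/F = 0.310: g = 0.1042, g' = -0.705 → V/F = 0.458
  V/F = 0.458: g = 0.0041, g' = -0.662 → V/F = 0.464
Converged at V/F = 0.464.

V/F = 0.464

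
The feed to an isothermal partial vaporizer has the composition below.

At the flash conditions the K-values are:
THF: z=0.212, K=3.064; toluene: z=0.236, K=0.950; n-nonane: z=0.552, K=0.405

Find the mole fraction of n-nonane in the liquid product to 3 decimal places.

Newton iteration, V/F⁰ = 0.7:
  V/F = 0.700: g = -0.3961, g' = -0.726 → V/F = 0.154
  V/F = 0.154: g = -0.0415, g' = -0.757 → V/F = 0.099
  V/F = 0.099: g = 0.0022, g' = -0.843 → V/F = 0.102
Converged at V/F = 0.102.
Compositions from xᵢ = zᵢ/(1+V/F(Kᵢ−1)), yᵢ = Kᵢxᵢ:
  THF: x = 0.175, y = 0.537
  toluene: x = 0.237, y = 0.225
  n-nonane: x = 0.588, y = 0.238

x_n-nonane = 0.588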